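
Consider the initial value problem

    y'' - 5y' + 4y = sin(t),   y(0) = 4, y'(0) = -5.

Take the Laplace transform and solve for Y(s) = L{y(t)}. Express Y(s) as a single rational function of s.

Y(s) = (4*s^3 - 25*s^2 + 4*s - 24)/(s^4 - 5*s^3 + 5*s^2 - 5*s + 4)

Take the Laplace transform of both sides.
The derivative rules (L{y''} = s^2 Y - s·y(0) - y'(0) and L{y'} = sY - y(0), with y(0) = 4, y'(0) = -5) turn the left side into (s^2 - 5*s + 4)Y - (4*s - 25).
The right side is L{sin(t)} = 1/(s^2 + 1).
So (s^2 - 5*s + 4)Y = 1/(s^2 + 1) + (4*s - 25).
Divide through and combine into a single rational function.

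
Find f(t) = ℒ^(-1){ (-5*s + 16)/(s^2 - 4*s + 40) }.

Complete the square in the denominator: s^2 - 4*s + 40 = (s - 2)^2 + 6^2.
Split the numerator to match: -5*s + 16 = -5·(s - 2) + 1·6.
Invert each term: -5·(s - 2)/((s - 2)^2 + 36) ↔ -5e^(2t)cos(6t); 1·6/((s - 2)^2 + 36) ↔ e^(2t)sin(6t).

f(t) = exp(2*t)*sin(6*t) - 5*exp(2*t)*cos(6*t)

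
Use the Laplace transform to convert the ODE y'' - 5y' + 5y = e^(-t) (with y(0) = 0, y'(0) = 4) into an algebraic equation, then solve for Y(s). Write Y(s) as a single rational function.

Take the Laplace transform of both sides.
Using L{y''} = s^2 Y - s·y(0) - y'(0) and L{y'} = sY - y(0), with y(0) = 0, y'(0) = 4, the left side becomes (s^2 - 5*s + 5)Y - (4).
The right side is L{e^(-t)} = 1/(s + 1).
So (s^2 - 5*s + 5)Y = 1/(s + 1) + (4).
Isolate Y and clear denominators.

Y(s) = (4*s + 5)/(s^3 - 4*s^2 + 5)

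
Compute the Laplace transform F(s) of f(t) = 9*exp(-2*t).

L{9} = 9/s.
By the first shifting theorem, multiplying by e^(-2t) replaces s with s + 2.

F(s) = 9/(s + 2)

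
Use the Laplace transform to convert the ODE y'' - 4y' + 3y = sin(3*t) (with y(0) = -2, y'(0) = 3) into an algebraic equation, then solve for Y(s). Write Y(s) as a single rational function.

Y(s) = (-2*s^3 + 11*s^2 - 18*s + 102)/(s^4 - 4*s^3 + 12*s^2 - 36*s + 27)

Laplace-transform each side.
With L{y''} = s^2 Y - s·y(0) - y'(0) and L{y'} = sY - y(0), with y(0) = -2, y'(0) = 3: the LHS transforms to (s^2 - 4*s + 3)Y - (-2*s + 11).
The right side is L{sin(3*t)} = 3/(s^2 + 9).
So (s^2 - 4*s + 3)Y = 3/(s^2 + 9) + (-2*s + 11).
Divide through and combine into a single rational function.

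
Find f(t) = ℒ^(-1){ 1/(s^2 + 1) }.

f(t) = sin(t)

Since L{sin(t)} = 1/(s^2 + 1), the inverse is sin(t).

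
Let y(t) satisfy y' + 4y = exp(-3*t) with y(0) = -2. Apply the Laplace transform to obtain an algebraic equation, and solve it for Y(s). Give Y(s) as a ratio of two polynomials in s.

Y(s) = (-2*s - 5)/(s^2 + 7*s + 12)

Apply the Laplace transform to the equation.
The derivative rules (L{y'} = sY - y(0) = sY - (-2)) turn the left side into (s + 4)Y - (-2).
The right side is L{exp(-3*t)} = 1/(s + 3).
So (s + 4)Y = 1/(s + 3) + (-2).
Divide through and combine into a single rational function.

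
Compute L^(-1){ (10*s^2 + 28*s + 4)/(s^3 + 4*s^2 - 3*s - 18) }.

-2*t*exp(-3*t) + 4*exp(2*t) + 6*exp(-3*t)

Factor the denominator: s^3 + 4*s^2 - 3*s - 18 = (s - 2)*(s + 3)^2.
Partial fraction decomposition gives [6/(s + 3)] + [-2/(s + 3)^2] + [4/(s - 2)].
Invert each term: 6/(s + 3) ↔ 6e^(-3t); -2/(s + 3)^2 ↔ -2t·e^(-3t); 4/(s - 2) ↔ 4e^(2t).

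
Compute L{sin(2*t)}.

2/(s^2 + 4)

L{sin(2t)} = 2/(s^2 + 4).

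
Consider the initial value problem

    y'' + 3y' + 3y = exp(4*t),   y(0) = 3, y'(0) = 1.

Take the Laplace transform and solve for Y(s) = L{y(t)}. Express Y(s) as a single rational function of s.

Apply the Laplace transform to the equation.
Using L{y''} = s^2 Y - s·y(0) - y'(0) and L{y'} = sY - y(0), with y(0) = 3, y'(0) = 1, the left side becomes (s^2 + 3*s + 3)Y - (3*s + 10).
The right side is L{exp(4*t)} = 1/(s - 4).
So (s^2 + 3*s + 3)Y = 1/(s - 4) + (3*s + 10).
Divide through and combine into a single rational function.

Y(s) = (3*s^2 - 2*s - 39)/(s^3 - s^2 - 9*s - 12)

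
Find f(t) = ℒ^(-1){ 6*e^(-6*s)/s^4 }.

f(t) = Heaviside(t - 6)*((t - 6)^3)

The factor e^(-6s) signals a time shift by c = 6 (second shifting theorem).
L{t^3} = 3!/s^4 = 6/s^4, so L^-1{6/s^4} = t^3.
Hence the inverse is u(t - 6) times that function evaluated at t - 6.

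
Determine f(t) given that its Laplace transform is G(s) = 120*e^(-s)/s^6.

The factor e^(-s) signals a time shift by c = 1 (second shifting theorem).
L{t^5} = 5!/s^6 = 120/s^6, so L^-1{120/s^6} = t^5.
Hence the inverse is u(t - 1) times that function evaluated at t - 1.

f(t) = Heaviside(t - 1)*((t - 1)^5)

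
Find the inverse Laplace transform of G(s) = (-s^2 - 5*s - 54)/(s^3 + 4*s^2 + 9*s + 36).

-3*sin(3*t) + cos(3*t) - 2*exp(-4*t)

Factor the denominator: s^3 + 4*s^2 + 9*s + 36 = (s + 4)*(s^2 + 9).
Partial fraction decomposition gives [-2/(s + 4)] + [s/(s^2 + 9)] + [-9/(s^2 + 9)].
Invert each term: -2/(s + 4) ↔ -2e^(-4t); 1·s/(s^2 + 9) ↔ cos(3t); -3·3/(s^2 + 9) ↔ -3sin(3t).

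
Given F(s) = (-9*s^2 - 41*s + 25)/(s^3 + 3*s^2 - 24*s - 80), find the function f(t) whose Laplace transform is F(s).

Factor the denominator: s^3 + 3*s^2 - 24*s - 80 = (s - 5)*(s + 4)^2.
Partial fraction decomposition gives [-4/(s + 4)] + [-5/(s + 4)^2] + [-5/(s - 5)].
Invert each term: -4/(s + 4) ↔ -4e^(-4t); -5/(s + 4)^2 ↔ -5t·e^(-4t); -5/(s - 5) ↔ -5e^(5t).

f(t) = -5*t*exp(-4*t) - 5*exp(5*t) - 4*exp(-4*t)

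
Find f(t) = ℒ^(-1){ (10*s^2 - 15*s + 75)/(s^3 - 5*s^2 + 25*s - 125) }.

f(t) = 5*exp(5*t) + 2*sin(5*t) + 5*cos(5*t)

Factor the denominator: s^3 - 5*s^2 + 25*s - 125 = (s - 5)*(s^2 + 25).
Partial fraction decomposition gives [5/(s - 5)] + [5*s/(s^2 + 25)] + [10/(s^2 + 25)].
Invert each term: 5/(s - 5) ↔ 5e^(5t); 5·s/(s^2 + 25) ↔ 5cos(5t); 2·5/(s^2 + 25) ↔ 2sin(5t).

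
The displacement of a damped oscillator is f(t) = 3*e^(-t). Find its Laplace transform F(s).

F(s) = 3/(s + 1)

L{3} = 3/s.
By the first shifting theorem, multiplying by e^(-t) replaces s with s + 1.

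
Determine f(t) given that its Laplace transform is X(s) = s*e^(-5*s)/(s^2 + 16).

f(t) = Heaviside(t - 5)*(cos(4*t - 20))

The factor e^(-5s) signals a time shift by c = 5 (second shifting theorem).
L{cos(4t)} = s/(s^2 + 16), so L^-1{s/(s^2 + 16)} = cos(4*t).
Hence the inverse is u(t - 5) times that function evaluated at t - 5.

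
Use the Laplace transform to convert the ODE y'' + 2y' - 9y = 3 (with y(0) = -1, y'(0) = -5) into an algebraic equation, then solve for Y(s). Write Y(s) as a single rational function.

Transform both sides with L{·}.
With L{y''} = s^2 Y - s·y(0) - y'(0) and L{y'} = sY - y(0), with y(0) = -1, y'(0) = -5: the LHS transforms to (s^2 + 2*s - 9)Y - (-s - 7).
The right side is L{3} = 3/s.
So (s^2 + 2*s - 9)Y = 3/s + (-s - 7).
Isolate Y and clear denominators.

Y(s) = (-s^2 - 7*s + 3)/(s^3 + 2*s^2 - 9*s)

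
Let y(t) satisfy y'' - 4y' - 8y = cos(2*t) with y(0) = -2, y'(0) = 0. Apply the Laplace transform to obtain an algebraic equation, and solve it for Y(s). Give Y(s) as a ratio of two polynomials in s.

Transform both sides with L{·}.
Using L{y''} = s^2 Y - s·y(0) - y'(0) and L{y'} = sY - y(0), with y(0) = -2, y'(0) = 0, the left side becomes (s^2 - 4*s - 8)Y - (-2*s + 8).
The right side is L{cos(2*t)} = s/(s^2 + 4).
So (s^2 - 4*s - 8)Y = s/(s^2 + 4) + (-2*s + 8).
Solve for Y(s) and write it as one ratio of polynomials.

Y(s) = (-2*s^3 + 8*s^2 - 7*s + 32)/(s^4 - 4*s^3 - 4*s^2 - 16*s - 32)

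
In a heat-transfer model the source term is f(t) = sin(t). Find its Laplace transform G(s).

L{sin(t)} = 1/(s^2 + 1).

G(s) = 1/(s^2 + 1)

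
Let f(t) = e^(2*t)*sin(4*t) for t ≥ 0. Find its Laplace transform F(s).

L{sin(4t)} = 4/(s^2 + 16).
By the first shifting theorem, multiplying by e^(2t) replaces s with s - 2.

F(s) = 4/((s - 2)^2 + 16)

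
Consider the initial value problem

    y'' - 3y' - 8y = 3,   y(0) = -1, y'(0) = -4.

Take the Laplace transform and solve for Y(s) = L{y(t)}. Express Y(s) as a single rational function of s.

Y(s) = (-s^2 - s + 3)/(s^3 - 3*s^2 - 8*s)

Laplace-transform each side.
With L{y''} = s^2 Y - s·y(0) - y'(0) and L{y'} = sY - y(0), with y(0) = -1, y'(0) = -4: the LHS transforms to (s^2 - 3*s - 8)Y - (-s - 1).
The right side is L{3} = 3/s.
So (s^2 - 3*s - 8)Y = 3/s + (-s - 1).
Solve for Y(s) and write it as one ratio of polynomials.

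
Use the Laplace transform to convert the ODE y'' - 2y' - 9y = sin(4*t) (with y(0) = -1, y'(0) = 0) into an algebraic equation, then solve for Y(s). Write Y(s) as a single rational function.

Y(s) = (-s^3 + 2*s^2 - 16*s + 36)/(s^4 - 2*s^3 + 7*s^2 - 32*s - 144)

Take the Laplace transform of both sides.
The derivative rules (L{y''} = s^2 Y - s·y(0) - y'(0) and L{y'} = sY - y(0), with y(0) = -1, y'(0) = 0) turn the left side into (s^2 - 2*s - 9)Y - (-s + 2).
The right side is L{sin(4*t)} = 4/(s^2 + 16).
So (s^2 - 2*s - 9)Y = 4/(s^2 + 16) + (-s + 2).
Solve for Y(s) and write it as one ratio of polynomials.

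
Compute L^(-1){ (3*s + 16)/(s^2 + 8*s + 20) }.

2*exp(-4*t)*sin(2*t) + 3*exp(-4*t)*cos(2*t)

Complete the square in the denominator: s^2 + 8*s + 20 = (s + 4)^2 + 2^2.
Split the numerator to match: 3*s + 16 = 3·(s + 4) + 2·2.
Invert each term: 3·(s + 4)/((s + 4)^2 + 4) ↔ 3e^(-4t)cos(2t); 2·2/((s + 4)^2 + 4) ↔ 2e^(-4t)sin(2t).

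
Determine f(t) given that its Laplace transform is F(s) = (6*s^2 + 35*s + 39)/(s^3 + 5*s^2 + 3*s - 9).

f(t) = 3*t*exp(-3*t) + 5*exp(t) + exp(-3*t)

Factor the denominator: s^3 + 5*s^2 + 3*s - 9 = (s - 1)*(s + 3)^2.
Partial fraction decomposition gives [1/(s + 3)] + [3/(s + 3)^2] + [5/(s - 1)].
Invert each term: 1/(s + 3) ↔ e^(-3t); 3/(s + 3)^2 ↔ 3t·e^(-3t); 5/(s - 1) ↔ 5e^(t).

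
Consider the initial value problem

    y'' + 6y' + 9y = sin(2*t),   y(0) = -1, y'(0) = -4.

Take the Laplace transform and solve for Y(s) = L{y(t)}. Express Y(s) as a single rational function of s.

Y(s) = (-s^3 - 10*s^2 - 4*s - 38)/(s^4 + 6*s^3 + 13*s^2 + 24*s + 36)

Apply the Laplace transform to the equation.
The derivative rules (L{y''} = s^2 Y - s·y(0) - y'(0) and L{y'} = sY - y(0), with y(0) = -1, y'(0) = -4) turn the left side into (s^2 + 6*s + 9)Y - (-s - 10).
The right side is L{sin(2*t)} = 2/(s^2 + 4).
So (s^2 + 6*s + 9)Y = 2/(s^2 + 4) + (-s - 10).
Isolate Y and clear denominators.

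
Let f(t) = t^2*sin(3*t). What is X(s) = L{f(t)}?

X(s) = 18*(s^2 - 3)/(s^2 + 9)^3

L{sin(3t)} = 3/(s^2 + 9).
Then apply L{t^2·g(t)} = (-1)^2 d^2/ds^2[G(s)] with G(s) = 3/(s^2 + 9):
differentiating 2 times and applying the sign gives 18*(s^2 - 3)/(s^2 + 9)^3.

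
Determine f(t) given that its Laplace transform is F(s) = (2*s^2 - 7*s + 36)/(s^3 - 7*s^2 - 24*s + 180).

Factor the denominator: s^3 - 7*s^2 - 24*s + 180 = (s - 6)^2*(s + 5).
Partial fraction decomposition gives [1/(s - 6)] + [6/(s - 6)^2] + [1/(s + 5)].
Invert each term: 1/(s - 6) ↔ e^(6t); 6/(s - 6)^2 ↔ 6t·e^(6t); 1/(s + 5) ↔ e^(-5t).

f(t) = 6*t*exp(6*t) + exp(6*t) + exp(-5*t)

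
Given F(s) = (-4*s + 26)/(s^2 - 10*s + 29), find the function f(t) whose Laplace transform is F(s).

f(t) = 3*exp(5*t)*sin(2*t) - 4*exp(5*t)*cos(2*t)

Complete the square in the denominator: s^2 - 10*s + 29 = (s - 5)^2 + 2^2.
Split the numerator to match: -4*s + 26 = -4·(s - 5) + 3·2.
Invert each term: -4·(s - 5)/((s - 5)^2 + 4) ↔ -4e^(5t)cos(2t); 3·2/((s - 5)^2 + 4) ↔ 3e^(5t)sin(2t).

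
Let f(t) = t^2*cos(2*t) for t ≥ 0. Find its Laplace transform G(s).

G(s) = 2*s*(s^2 - 12)/(s^2 + 4)^3

L{cos(2t)} = s/(s^2 + 4).
Then apply L{t^2·g(t)} = (-1)^2 d^2/ds^2[H(s)] with H(s) = s/(s^2 + 4):
differentiating 2 times and applying the sign gives 2*s*(s^2 - 12)/(s^2 + 4)^3.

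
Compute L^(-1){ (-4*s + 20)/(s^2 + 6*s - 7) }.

Factor the denominator: s^2 + 6*s - 7 = (s - 1)*(s + 7).
Partial fraction decomposition gives [2/(s - 1)] + [-6/(s + 7)].
Invert each term: 2/(s - 1) ↔ 2e^(t); -6/(s + 7) ↔ -6e^(-7t).

2*exp(t) - 6*exp(-7*t)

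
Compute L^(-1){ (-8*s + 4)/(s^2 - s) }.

Factor the denominator: s^2 - s = s*(s - 1).
Partial fraction decomposition gives [-4/s] + [-4/(s - 1)].
Invert each term: -4/(s - 0) ↔ -4e^(0t); -4/(s - 1) ↔ -4e^(t).

-4*exp(t) - 4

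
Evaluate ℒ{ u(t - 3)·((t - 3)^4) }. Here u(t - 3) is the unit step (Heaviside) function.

24*exp(-3*s)/s^5

By the second shifting theorem, L{u(t - c)·g(t - c)} = e^(-cs)·G(s) with c = 3 and G(s) = L{g(t)}.
L{t^4} = 4!/s^5 = 24/s^5.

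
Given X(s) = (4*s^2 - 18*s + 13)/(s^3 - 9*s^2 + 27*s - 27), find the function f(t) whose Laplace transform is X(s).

Factor the denominator: s^3 - 9*s^2 + 27*s - 27 = (s - 3)^3.
Partial fraction decomposition gives [4/(s - 3)] + [6/(s - 3)^2] + [-5/(s - 3)^3].
Invert each term: 4/(s - 3) ↔ 4e^(3t); 6/(s - 3)^2 ↔ 6t·e^(3t); -5/(s - 3)^3 ↔ (-5/2)t^2·e^(3t).

f(t) = -5*t^2*exp(3*t)/2 + 6*t*exp(3*t) + 4*exp(3*t)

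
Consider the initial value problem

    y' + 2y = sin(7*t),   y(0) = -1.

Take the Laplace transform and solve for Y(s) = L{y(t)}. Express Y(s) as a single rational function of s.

Apply the Laplace transform to the equation.
With L{y'} = sY - y(0) = sY - (-1): the LHS transforms to (s + 2)Y - (-1).
The right side is L{sin(7*t)} = 7/(s^2 + 49).
So (s + 2)Y = 7/(s^2 + 49) + (-1).
Divide through and combine into a single rational function.

Y(s) = (-s^2 - 42)/(s^3 + 2*s^2 + 49*s + 98)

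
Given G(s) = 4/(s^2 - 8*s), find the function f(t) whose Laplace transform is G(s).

f(t) = exp(4*t)*sinh(4*t)

Rewrite the denominator: s^2 - 8*s = (s - 4)^2 - 16.
The form in (s - 4) signals a first-shifting-theorem factor e^(4t).
Since L{sinh(4t)} = 4/(s^2 - 16), the inverse is exp(4*t)*sinh(4*t).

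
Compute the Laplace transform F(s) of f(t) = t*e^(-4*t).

L{e^(-4t)} = 1/(s + 4).
Then apply L{t·g(t)} = -d/ds[G(s)] with G(s) = 1/(s + 4):
differentiating 1 time and applying the sign gives (s + 4)^(-2).

F(s) = (s + 4)^(-2)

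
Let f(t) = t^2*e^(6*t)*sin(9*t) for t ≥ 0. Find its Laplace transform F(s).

L{sin(9t)} = 9/(s^2 + 81).
Multiplying by e^(6t) shifts s → s - 6, so L{e^(6*t)*sin(9*t)} = 9/((s - 6)^2 + 81).
Then apply L{t^2·g(t)} = (-1)^2 d^2/ds^2[G(s)] with G(s) = 9/((s - 6)^2 + 81):
differentiating 2 times and applying the sign gives 54*(s^2 - 12*s + 9)/(s^2 - 12*s + 117)^3.

F(s) = 54*(s^2 - 12*s + 9)/(s^2 - 12*s + 117)^3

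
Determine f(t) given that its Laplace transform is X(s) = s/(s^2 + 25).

Since L{cos(5t)} = s/(s^2 + 25), the inverse is cos(5*t).

f(t) = cos(5*t)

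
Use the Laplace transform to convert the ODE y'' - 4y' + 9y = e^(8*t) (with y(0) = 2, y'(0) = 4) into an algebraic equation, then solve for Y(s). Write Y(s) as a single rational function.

Laplace-transform each side.
Using L{y''} = s^2 Y - s·y(0) - y'(0) and L{y'} = sY - y(0), with y(0) = 2, y'(0) = 4, the left side becomes (s^2 - 4*s + 9)Y - (2*s - 4).
The right side is L{e^(8*t)} = 1/(s - 8).
So (s^2 - 4*s + 9)Y = 1/(s - 8) + (2*s - 4).
Isolate Y and clear denominators.

Y(s) = (2*s^2 - 20*s + 33)/(s^3 - 12*s^2 + 41*s - 72)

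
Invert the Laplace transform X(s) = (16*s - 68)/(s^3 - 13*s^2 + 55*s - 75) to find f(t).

Factor the denominator: s^3 - 13*s^2 + 55*s - 75 = (s - 5)^2*(s - 3).
Partial fraction decomposition gives [5/(s - 5)] + [6/(s - 5)^2] + [-5/(s - 3)].
Invert each term: 5/(s - 5) ↔ 5e^(5t); 6/(s - 5)^2 ↔ 6t·e^(5t); -5/(s - 3) ↔ -5e^(3t).

f(t) = 6*t*exp(5*t) + 5*exp(5*t) - 5*exp(3*t)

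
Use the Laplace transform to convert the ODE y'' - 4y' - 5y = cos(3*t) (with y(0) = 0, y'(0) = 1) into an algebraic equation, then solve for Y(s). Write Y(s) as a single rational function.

Laplace-transform each side.
The derivative rules (L{y''} = s^2 Y - s·y(0) - y'(0) and L{y'} = sY - y(0), with y(0) = 0, y'(0) = 1) turn the left side into (s^2 - 4*s - 5)Y - (1).
The right side is L{cos(3*t)} = s/(s^2 + 9).
So (s^2 - 4*s - 5)Y = s/(s^2 + 9) + (1).
Divide through and combine into a single rational function.

Y(s) = (s^2 + s + 9)/(s^4 - 4*s^3 + 4*s^2 - 36*s - 45)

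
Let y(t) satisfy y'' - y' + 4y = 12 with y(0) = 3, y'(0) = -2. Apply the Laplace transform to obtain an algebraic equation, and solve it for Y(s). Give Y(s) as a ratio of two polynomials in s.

Y(s) = (3*s^2 - 5*s + 12)/(s^3 - s^2 + 4*s)

Laplace-transform each side.
Using L{y''} = s^2 Y - s·y(0) - y'(0) and L{y'} = sY - y(0), with y(0) = 3, y'(0) = -2, the left side becomes (s^2 - s + 4)Y - (3*s - 5).
The right side is L{12} = 12/s.
So (s^2 - s + 4)Y = 12/s + (3*s - 5).
Divide through and combine into a single rational function.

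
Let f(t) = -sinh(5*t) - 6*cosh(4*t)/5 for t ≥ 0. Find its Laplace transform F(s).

Apply the Laplace transform termwise.
(-1)·[L{sinh(5t)} = 5/(s^2 - 25)]; (-6/5)·[L{cosh(4t)} = s/(s^2 - 16)].

F(s) = -6*s/(5*(s^2 - 16)) - 5/(s^2 - 25)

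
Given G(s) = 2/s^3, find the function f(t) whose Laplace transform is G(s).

f(t) = t^2

Since L{t^2} = 2!/s^3 = 2/s^3, the inverse is t^2.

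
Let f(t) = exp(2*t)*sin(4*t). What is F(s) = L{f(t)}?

F(s) = 4/((s - 2)^2 + 16)

L{sin(4t)} = 4/(s^2 + 16).
By the first shifting theorem, multiplying by e^(2t) replaces s with s - 2.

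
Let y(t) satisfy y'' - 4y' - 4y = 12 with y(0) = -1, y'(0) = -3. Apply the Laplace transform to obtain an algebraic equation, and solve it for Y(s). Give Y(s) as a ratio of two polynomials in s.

Y(s) = (-s^2 + s + 12)/(s^3 - 4*s^2 - 4*s)

Apply the Laplace transform to the equation.
With L{y''} = s^2 Y - s·y(0) - y'(0) and L{y'} = sY - y(0), with y(0) = -1, y'(0) = -3: the LHS transforms to (s^2 - 4*s - 4)Y - (-s + 1).
The right side is L{12} = 12/s.
So (s^2 - 4*s - 4)Y = 12/s + (-s + 1).
Divide through and combine into a single rational function.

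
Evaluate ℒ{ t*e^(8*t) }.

(s - 8)^(-2)

L{e^(8t)} = 1/(s - 8).
Then apply L{t·g(t)} = -d/ds[H(s)] with H(s) = 1/(s - 8):
differentiating 1 time and applying the sign gives (s - 8)^(-2).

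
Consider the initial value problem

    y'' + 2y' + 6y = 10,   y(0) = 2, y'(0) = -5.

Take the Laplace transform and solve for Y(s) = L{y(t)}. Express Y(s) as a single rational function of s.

Transform both sides with L{·}.
The derivative rules (L{y''} = s^2 Y - s·y(0) - y'(0) and L{y'} = sY - y(0), with y(0) = 2, y'(0) = -5) turn the left side into (s^2 + 2*s + 6)Y - (2*s - 1).
The right side is L{10} = 10/s.
So (s^2 + 2*s + 6)Y = 10/s + (2*s - 1).
Divide through and combine into a single rational function.

Y(s) = (2*s^2 - s + 10)/(s^3 + 2*s^2 + 6*s)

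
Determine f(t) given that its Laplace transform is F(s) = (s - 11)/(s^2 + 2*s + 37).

Complete the square in the denominator: s^2 + 2*s + 37 = (s + 1)^2 + 6^2.
Split the numerator to match: s - 11 = 1·(s + 1) - 2·6.
Invert each term: 1·(s + 1)/((s + 1)^2 + 36) ↔ e^(-t)cos(6t); -2·6/((s + 1)^2 + 36) ↔ -2e^(-t)sin(6t).

f(t) = -2*exp(-t)*sin(6*t) + exp(-t)*cos(6*t)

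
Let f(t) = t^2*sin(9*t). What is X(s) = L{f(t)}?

X(s) = 54*(s^2 - 27)/(s^2 + 81)^3

L{sin(9t)} = 9/(s^2 + 81).
Then apply L{t^2·g(t)} = (-1)^2 d^2/ds^2[G(s)] with G(s) = 9/(s^2 + 81):
differentiating 2 times and applying the sign gives 54*(s^2 - 27)/(s^2 + 81)^3.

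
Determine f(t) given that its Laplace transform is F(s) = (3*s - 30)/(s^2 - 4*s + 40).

f(t) = -4*exp(2*t)*sin(6*t) + 3*exp(2*t)*cos(6*t)

Complete the square in the denominator: s^2 - 4*s + 40 = (s - 2)^2 + 6^2.
Split the numerator to match: 3*s - 30 = 3·(s - 2) - 4·6.
Invert each term: 3·(s - 2)/((s - 2)^2 + 36) ↔ 3e^(2t)cos(6t); -4·6/((s - 2)^2 + 36) ↔ -4e^(2t)sin(6t).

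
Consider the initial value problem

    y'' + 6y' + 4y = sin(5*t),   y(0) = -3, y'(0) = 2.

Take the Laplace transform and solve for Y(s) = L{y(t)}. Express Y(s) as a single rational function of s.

Y(s) = (-3*s^3 - 16*s^2 - 75*s - 395)/(s^4 + 6*s^3 + 29*s^2 + 150*s + 100)

Transform both sides with L{·}.
The derivative rules (L{y''} = s^2 Y - s·y(0) - y'(0) and L{y'} = sY - y(0), with y(0) = -3, y'(0) = 2) turn the left side into (s^2 + 6*s + 4)Y - (-3*s - 16).
The right side is L{sin(5*t)} = 5/(s^2 + 25).
So (s^2 + 6*s + 4)Y = 5/(s^2 + 25) + (-3*s - 16).
Isolate Y and clear denominators.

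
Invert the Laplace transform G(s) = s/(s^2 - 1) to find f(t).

f(t) = cosh(t)

Since L{cosh(t)} = s/(s^2 - 1), the inverse is cosh(t).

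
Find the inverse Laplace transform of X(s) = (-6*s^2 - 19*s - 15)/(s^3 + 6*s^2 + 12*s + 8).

-t^2*exp(-2*t)/2 + 5*t*exp(-2*t) - 6*exp(-2*t)

Factor the denominator: s^3 + 6*s^2 + 12*s + 8 = (s + 2)^3.
Partial fraction decomposition gives [-6/(s + 2)] + [5/(s + 2)^2] + [-1/(s + 2)^3].
Invert each term: -6/(s + 2) ↔ -6e^(-2t); 5/(s + 2)^2 ↔ 5t·e^(-2t); -1/(s + 2)^3 ↔ (-1/2)t^2·e^(-2t).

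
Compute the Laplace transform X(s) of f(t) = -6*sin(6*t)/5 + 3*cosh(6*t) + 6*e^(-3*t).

X(s) = 3*s/(s^2 - 36) - 36/(5*(s^2 + 36)) + 6/(s + 3)

Apply the Laplace transform termwise.
(-6/5)·[L{sin(6t)} = 6/(s^2 + 36)]; (3)·[L{cosh(6t)} = s/(s^2 - 36)]; (6)·[L{e^(-3t)} = 1/(s + 3)].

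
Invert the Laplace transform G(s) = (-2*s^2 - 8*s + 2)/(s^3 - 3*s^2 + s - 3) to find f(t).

Factor the denominator: s^3 - 3*s^2 + s - 3 = (s - 3)*(s^2 + 1).
Partial fraction decomposition gives [-4/(s - 3)] + [2*s/(s^2 + 1)] + [-2/(s^2 + 1)].
Invert each term: -4/(s - 3) ↔ -4e^(3t); 2·s/(s^2 + 1) ↔ 2cos(t); -2·1/(s^2 + 1) ↔ -2sin(t).

f(t) = -4*exp(3*t) - 2*sin(t) + 2*cos(t)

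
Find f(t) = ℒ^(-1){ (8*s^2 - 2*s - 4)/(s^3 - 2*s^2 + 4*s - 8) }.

Factor the denominator: s^3 - 2*s^2 + 4*s - 8 = (s - 2)*(s^2 + 4).
Partial fraction decomposition gives [3/(s - 2)] + [5*s/(s^2 + 4)] + [8/(s^2 + 4)].
Invert each term: 3/(s - 2) ↔ 3e^(2t); 5·s/(s^2 + 4) ↔ 5cos(2t); 4·2/(s^2 + 4) ↔ 4sin(2t).

f(t) = 3*exp(2*t) + 4*sin(2*t) + 5*cos(2*t)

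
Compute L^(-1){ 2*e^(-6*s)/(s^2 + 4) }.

The factor e^(-6s) signals a time shift by c = 6 (second shifting theorem).
L{sin(2t)} = 2/(s^2 + 4), so L^-1{2/(s^2 + 4)} = sin(2*t).
Hence the inverse is u(t - 6) times that function evaluated at t - 6.

Heaviside(t - 6)*(sin(2*t - 12))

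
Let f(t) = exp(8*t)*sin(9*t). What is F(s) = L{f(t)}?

F(s) = 9/((s - 8)^2 + 81)

L{sin(9t)} = 9/(s^2 + 81).
By the first shifting theorem, multiplying by e^(8t) replaces s with s - 8.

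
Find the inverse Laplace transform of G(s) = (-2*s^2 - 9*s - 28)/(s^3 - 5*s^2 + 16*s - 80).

Factor the denominator: s^3 - 5*s^2 + 16*s - 80 = (s - 5)*(s^2 + 16).
Partial fraction decomposition gives [-3/(s - 5)] + [s/(s^2 + 16)] + [-4/(s^2 + 16)].
Invert each term: -3/(s - 5) ↔ -3e^(5t); 1·s/(s^2 + 16) ↔ cos(4t); -1·4/(s^2 + 16) ↔ -sin(4t).

-3*exp(5*t) - sin(4*t) + cos(4*t)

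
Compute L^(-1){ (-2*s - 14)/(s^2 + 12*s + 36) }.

Factor the denominator: s^2 + 12*s + 36 = (s + 6)^2.
Partial fraction decomposition gives [-2/(s + 6)] + [-2/(s + 6)^2].
Invert each term: -2/(s + 6) ↔ -2e^(-6t); -2/(s + 6)^2 ↔ -2t·e^(-6t).

-2*t*exp(-6*t) - 2*exp(-6*t)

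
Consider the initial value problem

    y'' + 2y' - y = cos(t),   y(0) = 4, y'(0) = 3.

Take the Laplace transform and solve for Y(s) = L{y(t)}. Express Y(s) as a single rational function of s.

Laplace-transform each side.
The derivative rules (L{y''} = s^2 Y - s·y(0) - y'(0) and L{y'} = sY - y(0), with y(0) = 4, y'(0) = 3) turn the left side into (s^2 + 2*s - 1)Y - (4*s + 11).
The right side is L{cos(t)} = s/(s^2 + 1).
So (s^2 + 2*s - 1)Y = s/(s^2 + 1) + (4*s + 11).
Divide through and combine into a single rational function.

Y(s) = (4*s^3 + 11*s^2 + 5*s + 11)/(s^4 + 2*s^3 + 2*s - 1)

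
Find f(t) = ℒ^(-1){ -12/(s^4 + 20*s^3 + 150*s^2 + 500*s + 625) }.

Rewrite the denominator: s^4 + 20*s^3 + 150*s^2 + 500*s + 625 = (s + 5)^4.
The form in (s + 5) signals a first-shifting-theorem factor e^(-5t).
Since L{t^3} = 3!/s^4 = 6/s^4, the inverse is t^3*e^(-5*t), scaled by -2.

f(t) = -2*t^3*exp(-5*t)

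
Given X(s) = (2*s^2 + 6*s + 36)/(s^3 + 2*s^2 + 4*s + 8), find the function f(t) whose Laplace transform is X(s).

Factor the denominator: s^3 + 2*s^2 + 4*s + 8 = (s + 2)*(s^2 + 4).
Partial fraction decomposition gives [4/(s + 2)] + [-2*s/(s^2 + 4)] + [10/(s^2 + 4)].
Invert each term: 4/(s + 2) ↔ 4e^(-2t); -2·s/(s^2 + 4) ↔ -2cos(2t); 5·2/(s^2 + 4) ↔ 5sin(2t).

f(t) = 5*sin(2*t) - 2*cos(2*t) + 4*exp(-2*t)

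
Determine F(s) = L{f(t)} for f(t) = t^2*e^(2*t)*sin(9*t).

L{sin(9t)} = 9/(s^2 + 81).
Multiplying by e^(2t) shifts s → s - 2, so L{e^(2*t)*sin(9*t)} = 9/((s - 2)^2 + 81).
Then apply L{t^2·g(t)} = (-1)^2 d^2/ds^2[G(s)] with G(s) = 9/((s - 2)^2 + 81):
differentiating 2 times and applying the sign gives 54*(s^2 - 4*s - 23)/(s^2 - 4*s + 85)^3.

F(s) = 54*(s^2 - 4*s - 23)/(s^2 - 4*s + 85)^3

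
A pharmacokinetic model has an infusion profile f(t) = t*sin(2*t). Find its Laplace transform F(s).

L{sin(2t)} = 2/(s^2 + 4).
Then apply L{t·g(t)} = -d/ds[G(s)] with G(s) = 2/(s^2 + 4):
differentiating 1 time and applying the sign gives 4*s/(s^2 + 4)^2.

F(s) = 4*s/(s^2 + 4)^2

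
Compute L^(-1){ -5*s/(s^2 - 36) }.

-5*cosh(6*t)

Since L{cosh(6t)} = s/(s^2 - 36), the inverse is cosh(6*t), scaled by -5.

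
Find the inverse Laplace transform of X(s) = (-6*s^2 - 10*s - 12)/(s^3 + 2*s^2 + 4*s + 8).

-sin(2*t) - 4*cos(2*t) - 2*exp(-2*t)

Factor the denominator: s^3 + 2*s^2 + 4*s + 8 = (s + 2)*(s^2 + 4).
Partial fraction decomposition gives [-2/(s + 2)] + [-4*s/(s^2 + 4)] + [-2/(s^2 + 4)].
Invert each term: -2/(s + 2) ↔ -2e^(-2t); -4·s/(s^2 + 4) ↔ -4cos(2t); -1·2/(s^2 + 4) ↔ -sin(2t).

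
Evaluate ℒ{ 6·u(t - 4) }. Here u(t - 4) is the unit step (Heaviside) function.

6*exp(-4*s)/s

By the second shifting theorem, L{u(t - c)·g(t - c)} = e^(-cs)·G(s) with c = 4 and G(s) = L{g(t)}.
L{6} = 6/s.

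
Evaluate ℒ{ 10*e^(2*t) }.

L{10} = 10/s.
By the first shifting theorem, multiplying by e^(2t) replaces s with s - 2.

10/(s - 2)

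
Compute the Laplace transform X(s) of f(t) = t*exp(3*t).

X(s) = (s - 3)^(-2)

L{e^(3t)} = 1/(s - 3).
Then apply L{t·g(t)} = -d/ds[G(s)] with G(s) = 1/(s - 3):
differentiating 1 time and applying the sign gives (s - 3)^(-2).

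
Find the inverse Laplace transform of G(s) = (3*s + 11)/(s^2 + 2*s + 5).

Complete the square in the denominator: s^2 + 2*s + 5 = (s + 1)^2 + 2^2.
Split the numerator to match: 3*s + 11 = 3·(s + 1) + 4·2.
Invert each term: 3·(s + 1)/((s + 1)^2 + 4) ↔ 3e^(-t)cos(2t); 4·2/((s + 1)^2 + 4) ↔ 4e^(-t)sin(2t).

4*exp(-t)*sin(2*t) + 3*exp(-t)*cos(2*t)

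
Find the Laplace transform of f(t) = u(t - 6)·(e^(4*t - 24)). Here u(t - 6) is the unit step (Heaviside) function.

exp(-6*s)/(s - 4)

By the second shifting theorem, L{u(t - c)·g(t - c)} = e^(-cs)·G(s) with c = 6 and G(s) = L{g(t)}.
L{e^(4t)} = 1/(s - 4).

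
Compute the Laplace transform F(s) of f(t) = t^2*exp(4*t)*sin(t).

L{sin(t)} = 1/(s^2 + 1).
Multiplying by e^(4t) shifts s → s - 4, so L{exp(4*t)*sin(t)} = 1/((s - 4)^2 + 1).
Then apply L{t^2·g(t)} = (-1)^2 d^2/ds^2[G(s)] with G(s) = 1/((s - 4)^2 + 1):
differentiating 2 times and applying the sign gives 2*(3*s^2 - 24*s + 47)/(s^2 - 8*s + 17)^3.

F(s) = 2*(3*s^2 - 24*s + 47)/(s^2 - 8*s + 17)^3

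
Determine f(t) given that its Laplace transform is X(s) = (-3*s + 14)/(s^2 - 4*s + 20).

Complete the square in the denominator: s^2 - 4*s + 20 = (s - 2)^2 + 4^2.
Split the numerator to match: -3*s + 14 = -3·(s - 2) + 2·4.
Invert each term: -3·(s - 2)/((s - 2)^2 + 16) ↔ -3e^(2t)cos(4t); 2·4/((s - 2)^2 + 16) ↔ 2e^(2t)sin(4t).

f(t) = 2*exp(2*t)*sin(4*t) - 3*exp(2*t)*cos(4*t)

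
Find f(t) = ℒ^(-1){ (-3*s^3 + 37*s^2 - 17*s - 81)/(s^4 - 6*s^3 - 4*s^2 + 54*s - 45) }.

f(t) = 6*exp(5*t) - 5*exp(3*t) - 2*exp(t) - 2*exp(-3*t)

Factor the denominator: s^4 - 6*s^3 - 4*s^2 + 54*s - 45 = (s - 5)*(s - 3)*(s - 1)*(s + 3).
Partial fraction decomposition gives [-2/(s - 1)] + [6/(s - 5)] + [-5/(s - 3)] + [-2/(s + 3)].
Invert each term: -2/(s - 1) ↔ -2e^(t); 6/(s - 5) ↔ 6e^(5t); -5/(s - 3) ↔ -5e^(3t); -2/(s + 3) ↔ -2e^(-3t).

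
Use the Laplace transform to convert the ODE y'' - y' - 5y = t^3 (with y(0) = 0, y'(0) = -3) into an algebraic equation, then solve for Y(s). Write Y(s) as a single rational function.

Apply the Laplace transform to the equation.
With L{y''} = s^2 Y - s·y(0) - y'(0) and L{y'} = sY - y(0), with y(0) = 0, y'(0) = -3: the LHS transforms to (s^2 - s - 5)Y - (-3).
The right side is L{t^3} = 6/s^4.
So (s^2 - s - 5)Y = 6/s^4 + (-3).
Divide through and combine into a single rational function.

Y(s) = (-3*s^4 + 6)/(s^6 - s^5 - 5*s^4)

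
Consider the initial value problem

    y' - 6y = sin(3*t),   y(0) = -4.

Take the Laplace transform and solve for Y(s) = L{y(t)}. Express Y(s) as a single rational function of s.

Y(s) = (-4*s^2 - 33)/(s^3 - 6*s^2 + 9*s - 54)

Transform both sides with L{·}.
With L{y'} = sY - y(0) = sY - (-4): the LHS transforms to (s - 6)Y - (-4).
The right side is L{sin(3*t)} = 3/(s^2 + 9).
So (s - 6)Y = 3/(s^2 + 9) + (-4).
Divide through and combine into a single rational function.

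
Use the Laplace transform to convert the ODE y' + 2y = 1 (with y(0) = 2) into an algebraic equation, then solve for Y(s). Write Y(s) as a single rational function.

Apply the Laplace transform to the equation.
The derivative rules (L{y'} = sY - y(0) = sY - 2) turn the left side into (s + 2)Y - (2).
The right side is L{1} = 1/s.
So (s + 2)Y = 1/s + (2).
Divide through and combine into a single rational function.

Y(s) = (2*s + 1)/(s^2 + 2*s)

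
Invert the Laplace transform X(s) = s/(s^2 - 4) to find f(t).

f(t) = cosh(2*t)

Since L{cosh(2t)} = s/(s^2 - 4), the inverse is cosh(2*t).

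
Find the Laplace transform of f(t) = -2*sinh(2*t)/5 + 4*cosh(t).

Apply the Laplace transform termwise.
(-2/5)·[L{sinh(2t)} = 2/(s^2 - 4)]; (4)·[L{cosh(t)} = s/(s^2 - 1)].

4*s/(s^2 - 1) - 4/(5*(s^2 - 4))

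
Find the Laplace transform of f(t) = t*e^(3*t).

(s - 3)^(-2)

L{e^(3t)} = 1/(s - 3).
Then apply L{t·g(t)} = -d/ds[G(s)] with G(s) = 1/(s - 3):
differentiating 1 time and applying the sign gives (s - 3)^(-2).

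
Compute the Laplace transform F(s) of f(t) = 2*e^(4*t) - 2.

By linearity of the Laplace transform, transform each term separately.
L{-2} = -2/s; (2)·[L{e^(4t)} = 1/(s - 4)].

F(s) = 2/(s - 4) - 2/s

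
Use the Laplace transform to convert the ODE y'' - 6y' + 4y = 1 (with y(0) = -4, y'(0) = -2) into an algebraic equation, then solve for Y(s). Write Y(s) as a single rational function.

Laplace-transform each side.
Using L{y''} = s^2 Y - s·y(0) - y'(0) and L{y'} = sY - y(0), with y(0) = -4, y'(0) = -2, the left side becomes (s^2 - 6*s + 4)Y - (-4*s + 22).
The right side is L{1} = 1/s.
So (s^2 - 6*s + 4)Y = 1/s + (-4*s + 22).
Divide through and combine into a single rational function.

Y(s) = (-4*s^2 + 22*s + 1)/(s^3 - 6*s^2 + 4*s)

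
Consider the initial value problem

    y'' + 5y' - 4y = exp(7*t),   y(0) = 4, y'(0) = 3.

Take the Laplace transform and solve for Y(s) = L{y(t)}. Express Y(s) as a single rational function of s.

Apply the Laplace transform to the equation.
Using L{y''} = s^2 Y - s·y(0) - y'(0) and L{y'} = sY - y(0), with y(0) = 4, y'(0) = 3, the left side becomes (s^2 + 5*s - 4)Y - (4*s + 23).
The right side is L{exp(7*t)} = 1/(s - 7).
So (s^2 + 5*s - 4)Y = 1/(s - 7) + (4*s + 23).
Isolate Y and clear denominators.

Y(s) = (4*s^2 - 5*s - 160)/(s^3 - 2*s^2 - 39*s + 28)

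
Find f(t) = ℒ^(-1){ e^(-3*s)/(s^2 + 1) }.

The factor e^(-3s) signals a time shift by c = 3 (second shifting theorem).
L{sin(t)} = 1/(s^2 + 1), so L^-1{1/(s^2 + 1)} = sin(t).
Hence the inverse is u(t - 3) times that function evaluated at t - 3.

f(t) = Heaviside(t - 3)*(sin(t - 3))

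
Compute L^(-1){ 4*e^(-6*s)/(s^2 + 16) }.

The factor e^(-6s) signals a time shift by c = 6 (second shifting theorem).
L{sin(4t)} = 4/(s^2 + 16), so L^-1{4/(s^2 + 16)} = sin(4*t).
Hence the inverse is u(t - 6) times that function evaluated at t - 6.

Heaviside(t - 6)*(sin(4*t - 24))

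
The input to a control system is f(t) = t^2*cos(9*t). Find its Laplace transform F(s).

F(s) = 2*s*(s^2 - 243)/(s^2 + 81)^3

L{cos(9t)} = s/(s^2 + 81).
Then apply L{t^2·g(t)} = (-1)^2 d^2/ds^2[G(s)] with G(s) = s/(s^2 + 81):
differentiating 2 times and applying the sign gives 2*s*(s^2 - 243)/(s^2 + 81)^3.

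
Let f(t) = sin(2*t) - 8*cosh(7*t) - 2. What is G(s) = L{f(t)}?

The transform is linear, so treat each term independently.
L{sin(2t)} = 2/(s^2 + 4); (-8)·[L{cosh(7t)} = s/(s^2 - 49)]; L{-2} = -2/s.

G(s) = -8*s/(s^2 - 49) + 2/(s^2 + 4) - 2/s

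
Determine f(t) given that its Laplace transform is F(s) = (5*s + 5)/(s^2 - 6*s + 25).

Complete the square in the denominator: s^2 - 6*s + 25 = (s - 3)^2 + 4^2.
Split the numerator to match: 5*s + 5 = 5·(s - 3) + 5·4.
Invert each term: 5·(s - 3)/((s - 3)^2 + 16) ↔ 5e^(3t)cos(4t); 5·4/((s - 3)^2 + 16) ↔ 5e^(3t)sin(4t).

f(t) = 5*exp(3*t)*sin(4*t) + 5*exp(3*t)*cos(4*t)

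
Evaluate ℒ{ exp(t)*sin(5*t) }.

L{sin(5t)} = 5/(s^2 + 25).
By the first shifting theorem, multiplying by e^(t) replaces s with s - 1.

5/((s - 1)^2 + 25)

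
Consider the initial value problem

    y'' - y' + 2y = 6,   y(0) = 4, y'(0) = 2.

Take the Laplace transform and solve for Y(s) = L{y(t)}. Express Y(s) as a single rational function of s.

Y(s) = (4*s^2 - 2*s + 6)/(s^3 - s^2 + 2*s)

Take the Laplace transform of both sides.
The derivative rules (L{y''} = s^2 Y - s·y(0) - y'(0) and L{y'} = sY - y(0), with y(0) = 4, y'(0) = 2) turn the left side into (s^2 - s + 2)Y - (4*s - 2).
The right side is L{6} = 6/s.
So (s^2 - s + 2)Y = 6/s + (4*s - 2).
Isolate Y and clear denominators.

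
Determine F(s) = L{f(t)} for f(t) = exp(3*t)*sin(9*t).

L{sin(9t)} = 9/(s^2 + 81).
By the first shifting theorem, multiplying by e^(3t) replaces s with s - 3.

F(s) = 9/((s - 3)^2 + 81)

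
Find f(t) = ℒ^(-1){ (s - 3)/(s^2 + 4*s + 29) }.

f(t) = -exp(-2*t)*sin(5*t) + exp(-2*t)*cos(5*t)

Complete the square in the denominator: s^2 + 4*s + 29 = (s + 2)^2 + 5^2.
Split the numerator to match: s - 3 = 1·(s + 2) - 1·5.
Invert each term: 1·(s + 2)/((s + 2)^2 + 25) ↔ e^(-2t)cos(5t); -1·5/((s + 2)^2 + 25) ↔ -e^(-2t)sin(5t).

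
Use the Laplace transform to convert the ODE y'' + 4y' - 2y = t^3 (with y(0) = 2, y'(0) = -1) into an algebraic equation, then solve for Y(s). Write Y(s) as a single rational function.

Apply the Laplace transform to the equation.
With L{y''} = s^2 Y - s·y(0) - y'(0) and L{y'} = sY - y(0), with y(0) = 2, y'(0) = -1: the LHS transforms to (s^2 + 4*s - 2)Y - (2*s + 7).
The right side is L{t^3} = 6/s^4.
So (s^2 + 4*s - 2)Y = 6/s^4 + (2*s + 7).
Isolate Y and clear denominators.

Y(s) = (2*s^5 + 7*s^4 + 6)/(s^6 + 4*s^5 - 2*s^4)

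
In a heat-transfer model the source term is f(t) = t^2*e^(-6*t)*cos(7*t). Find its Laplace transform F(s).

F(s) = 2*(s + 6)*(s^2 + 12*s - 111)/(s^2 + 12*s + 85)^3

L{cos(7t)} = s/(s^2 + 49).
Multiplying by e^(-6t) shifts s → s + 6, so L{e^(-6*t)*cos(7*t)} = (s + 6)/((s + 6)^2 + 49).
Then apply L{t^2·g(t)} = (-1)^2 d^2/ds^2[G(s)] with G(s) = (s + 6)/((s + 6)^2 + 49):
differentiating 2 times and applying the sign gives 2*(s + 6)*(s^2 + 12*s - 111)/(s^2 + 12*s + 85)^3.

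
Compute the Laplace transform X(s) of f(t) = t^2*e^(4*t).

X(s) = 2/(s - 4)^3

L{e^(4t)} = 1/(s - 4).
Then apply L{t^2·g(t)} = (-1)^2 d^2/ds^2[G(s)] with G(s) = 1/(s - 4):
differentiating 2 times and applying the sign gives 2/(s - 4)^3.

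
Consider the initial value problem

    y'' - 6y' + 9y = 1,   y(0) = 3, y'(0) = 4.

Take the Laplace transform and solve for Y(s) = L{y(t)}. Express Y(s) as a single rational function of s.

Y(s) = (3*s^2 - 14*s + 1)/(s^3 - 6*s^2 + 9*s)

Take the Laplace transform of both sides.
The derivative rules (L{y''} = s^2 Y - s·y(0) - y'(0) and L{y'} = sY - y(0), with y(0) = 3, y'(0) = 4) turn the left side into (s^2 - 6*s + 9)Y - (3*s - 14).
The right side is L{1} = 1/s.
So (s^2 - 6*s + 9)Y = 1/s + (3*s - 14).
Isolate Y and clear denominators.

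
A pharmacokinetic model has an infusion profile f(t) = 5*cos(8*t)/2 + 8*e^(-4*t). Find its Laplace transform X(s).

By linearity of the Laplace transform, transform each term separately.
(8)·[L{e^(-4t)} = 1/(s + 4)]; (5/2)·[L{cos(8t)} = s/(s^2 + 64)].

X(s) = 5*s/(2*(s^2 + 64)) + 8/(s + 4)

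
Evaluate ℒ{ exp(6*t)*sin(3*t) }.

3/((s - 6)^2 + 9)

L{sin(3t)} = 3/(s^2 + 9).
By the first shifting theorem, multiplying by e^(6t) replaces s with s - 6.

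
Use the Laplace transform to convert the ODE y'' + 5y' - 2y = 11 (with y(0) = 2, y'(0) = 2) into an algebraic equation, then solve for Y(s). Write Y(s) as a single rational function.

Y(s) = (2*s^2 + 12*s + 11)/(s^3 + 5*s^2 - 2*s)

Transform both sides with L{·}.
With L{y''} = s^2 Y - s·y(0) - y'(0) and L{y'} = sY - y(0), with y(0) = 2, y'(0) = 2: the LHS transforms to (s^2 + 5*s - 2)Y - (2*s + 12).
The right side is L{11} = 11/s.
So (s^2 + 5*s - 2)Y = 11/s + (2*s + 12).
Divide through and combine into a single rational function.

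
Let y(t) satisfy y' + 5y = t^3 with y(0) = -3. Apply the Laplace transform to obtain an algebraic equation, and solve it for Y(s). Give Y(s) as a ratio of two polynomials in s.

Y(s) = (-3*s^4 + 6)/(s^5 + 5*s^4)

Apply the Laplace transform to the equation.
Using L{y'} = sY - y(0) = sY - (-3), the left side becomes (s + 5)Y - (-3).
The right side is L{t^3} = 6/s^4.
So (s + 5)Y = 6/s^4 + (-3).
Divide through and combine into a single rational function.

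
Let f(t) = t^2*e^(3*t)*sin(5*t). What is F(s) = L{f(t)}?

L{sin(5t)} = 5/(s^2 + 25).
Multiplying by e^(3t) shifts s → s - 3, so L{e^(3*t)*sin(5*t)} = 5/((s - 3)^2 + 25).
Then apply L{t^2·g(t)} = (-1)^2 d^2/ds^2[G(s)] with G(s) = 5/((s - 3)^2 + 25):
differentiating 2 times and applying the sign gives 10*(3*s^2 - 18*s + 2)/(s^2 - 6*s + 34)^3.

F(s) = 10*(3*s^2 - 18*s + 2)/(s^2 - 6*s + 34)^3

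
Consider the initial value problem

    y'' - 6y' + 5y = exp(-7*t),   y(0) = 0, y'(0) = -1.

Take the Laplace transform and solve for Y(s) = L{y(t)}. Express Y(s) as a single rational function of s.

Laplace-transform each side.
Using L{y''} = s^2 Y - s·y(0) - y'(0) and L{y'} = sY - y(0), with y(0) = 0, y'(0) = -1, the left side becomes (s^2 - 6*s + 5)Y - (-1).
The right side is L{exp(-7*t)} = 1/(s + 7).
So (s^2 - 6*s + 5)Y = 1/(s + 7) + (-1).
Solve for Y(s) and write it as one ratio of polynomials.

Y(s) = (-s - 6)/(s^3 + s^2 - 37*s + 35)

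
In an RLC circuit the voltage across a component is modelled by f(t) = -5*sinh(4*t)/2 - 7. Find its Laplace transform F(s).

F(s) = -10/(s^2 - 16) - 7/s

By linearity of the Laplace transform, transform each term separately.
(-5/2)·[L{sinh(4t)} = 4/(s^2 - 16)]; L{-7} = -7/s.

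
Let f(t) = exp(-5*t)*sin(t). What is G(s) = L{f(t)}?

G(s) = 1/((s + 5)^2 + 1)

L{sin(t)} = 1/(s^2 + 1).
By the first shifting theorem, multiplying by e^(-5t) replaces s with s + 5.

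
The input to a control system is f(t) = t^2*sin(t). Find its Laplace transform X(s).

X(s) = 2*(3*s^2 - 1)/(s^2 + 1)^3

L{sin(t)} = 1/(s^2 + 1).
Then apply L{t^2·g(t)} = (-1)^2 d^2/ds^2[G(s)] with G(s) = 1/(s^2 + 1):
differentiating 2 times and applying the sign gives 2*(3*s^2 - 1)/(s^2 + 1)^3.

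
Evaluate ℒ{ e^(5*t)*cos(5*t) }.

(s - 5)/((s - 5)^2 + 25)

L{cos(5t)} = s/(s^2 + 25).
By the first shifting theorem, multiplying by e^(5t) replaces s with s - 5.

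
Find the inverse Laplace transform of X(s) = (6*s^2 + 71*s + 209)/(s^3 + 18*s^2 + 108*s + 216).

Factor the denominator: s^3 + 18*s^2 + 108*s + 216 = (s + 6)^3.
Partial fraction decomposition gives [6/(s + 6)] + [-1/(s + 6)^2] + [-1/(s + 6)^3].
Invert each term: 6/(s + 6) ↔ 6e^(-6t); -1/(s + 6)^2 ↔ -t·e^(-6t); -1/(s + 6)^3 ↔ (-1/2)t^2·e^(-6t).

-t^2*exp(-6*t)/2 - t*exp(-6*t) + 6*exp(-6*t)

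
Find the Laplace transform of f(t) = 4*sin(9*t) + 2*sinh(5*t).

By linearity of the Laplace transform, transform each term separately.
(4)·[L{sin(9t)} = 9/(s^2 + 81)]; (2)·[L{sinh(5t)} = 5/(s^2 - 25)].

36/(s^2 + 81) + 10/(s^2 - 25)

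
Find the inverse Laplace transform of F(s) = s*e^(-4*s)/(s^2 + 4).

Heaviside(t - 4)*(cos(2*t - 8))

The factor e^(-4s) signals a time shift by c = 4 (second shifting theorem).
L{cos(2t)} = s/(s^2 + 4), so L^-1{s/(s^2 + 4)} = cos(2*t).
Hence the inverse is u(t - 4) times that function evaluated at t - 4.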